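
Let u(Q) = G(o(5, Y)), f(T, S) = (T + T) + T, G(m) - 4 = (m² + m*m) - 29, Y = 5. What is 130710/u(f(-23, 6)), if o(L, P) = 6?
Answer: 130710/47 ≈ 2781.1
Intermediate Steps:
G(m) = -25 + 2*m² (G(m) = 4 + ((m² + m*m) - 29) = 4 + ((m² + m²) - 29) = 4 + (2*m² - 29) = 4 + (-29 + 2*m²) = -25 + 2*m²)
f(T, S) = 3*T (f(T, S) = 2*T + T = 3*T)
u(Q) = 47 (u(Q) = -25 + 2*6² = -25 + 2*36 = -25 + 72 = 47)
130710/u(f(-23, 6)) = 130710/47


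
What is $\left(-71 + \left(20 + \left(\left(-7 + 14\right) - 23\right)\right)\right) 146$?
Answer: $-9782$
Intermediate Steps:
$\left(-71 + \left(20 + \left(\left(-7 + 14\right) - 23\right)\right)\right) 146 = \left(-71 + \left(20 + \left(7 - 23\right)\right)\right) 146 = \left(-71 + \left(20 - 16\right)\right) 146 = \left(-71 + 4\right) 146 = \left(-67\right) 146 = -9782$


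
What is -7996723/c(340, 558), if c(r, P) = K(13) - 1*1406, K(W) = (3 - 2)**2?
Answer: 7996723/1405 ≈ 5691.6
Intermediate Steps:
K(W) = 1 (K(W) = 1**2 = 1)
c(r, P) = -1405 (c(r, P) = 1 - 1*1406 = 1 - 1406 = -1405)
-7996723/c(340, 558) = -7996723/(-1405) = -7996723*(-1/1405) = 7996723/1405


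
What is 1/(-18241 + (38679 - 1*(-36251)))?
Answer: 1/56689 ≈ 1.7640e-5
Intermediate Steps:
1/(-18241 + (38679 - 1*(-36251))) = 1/(-18241 + (38679 + 36251)) = 1/(-18241 + 74930) = 1/56689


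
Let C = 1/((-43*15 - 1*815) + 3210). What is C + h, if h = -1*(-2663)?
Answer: 4660251/1750 ≈ 2663.0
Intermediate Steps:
h = 2663
C = 1/1750 (C = 1/((-645 - 815) + 3210) = 1/(-1460 + 3210) = 1/1750 ≈ 0.00057143)
C + h = 1/1750 + 2663 = 4660251/1750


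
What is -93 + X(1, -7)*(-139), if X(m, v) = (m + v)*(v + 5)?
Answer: -1761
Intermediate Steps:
X(m, v) = (5 + v)*(m + v) (X(m, v) = (m + v)*(5 + v) = (5 + v)*(m + v))
-93 + X(1, -7)*(-139) = -93 + ((-7)² + 5*1 + 5*(-7) + 1*(-7))*(-139) = -93 + (49 + 5 - 35 - 7)*(-139) = -93 + 12*(-139) = -93 - 1668 = -1761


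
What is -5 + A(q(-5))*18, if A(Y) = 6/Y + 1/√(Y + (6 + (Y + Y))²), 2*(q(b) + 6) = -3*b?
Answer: 67 + 6*√330/55 ≈ 68.982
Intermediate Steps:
q(b) = -6 - 3*b/2 (q(b) = -6 + (-3*b)/2 = -6 - 3*b/2)
A(Y) = (Y + (6 + 2*Y)²)^(-½) + 6/Y (A(Y) = 6/Y + 1/√(Y + (6 + 2*Y)²) = 6/Y + (Y + (6 + 2*Y)²)^(-½) = (Y + (6 + 2*Y)²)^(-½) + 6/Y)
-5 + A(q(-5))*18 = -5 + (((-6 - 3/2*(-5)) + 4*(3 + (-6 - 3/2*(-5)))²)^(-½) + 6/(-6 - 3/2*(-5)))*18 = -5 + (((-6 + 15/2) + 4*(3 + (-6 + 15/2))²)^(-½) + 6/(-6 + 15/2))*18 = -5 + ((3/2 + 4*(3 + 3/2)²)^(-½) + 6/(3/2))*18 = -5 + ((3/2 + 4*(9/2)²)^(-½) + 6*(⅔))*18 = -5 + ((3/2 + 4*(81/4))^(-½) + 4)*18 = -5 + ((3/2 + 81)^(-½) + 4)*18 = -5 + ((165/2)^(-½) + 4)*18 = -5 + (√330/165 + 4)*18 = -5 + (4 + √330/165)*18 = -5 + (72 + 6*√330/55) = 67 + 6*√330/55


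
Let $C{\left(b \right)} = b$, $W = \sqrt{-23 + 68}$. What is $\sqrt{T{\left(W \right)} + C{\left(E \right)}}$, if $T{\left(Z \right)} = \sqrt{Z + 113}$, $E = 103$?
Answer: $\sqrt{103 + \sqrt{113 + 3 \sqrt{5}}} \approx 10.674$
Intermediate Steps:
$W = 3 \sqrt{5}$ ($W = \sqrt{45} = 3 \sqrt{5} \approx 6.7082$)
$T{\left(Z \right)} = \sqrt{113 + Z}$
$\sqrt{T{\left(W \right)} + C{\left(E \right)}} = \sqrt{\sqrt{113 + 3 \sqrt{5}} + 103} = \sqrt{103 + \sqrt{113 + 3 \sqrt{5}}}$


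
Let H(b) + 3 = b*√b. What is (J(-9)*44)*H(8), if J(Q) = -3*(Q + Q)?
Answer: -7128 + 38016*√2 ≈ 46635.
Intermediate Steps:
H(b) = -3 + b^(3/2) (H(b) = -3 + b*√b = -3 + b^(3/2))
J(Q) = -6*Q
(J(-9)*44)*H(8) = (-6*(-9)*44)*(-3 + 8^(3/2)) = (54*44)*(-3 + 16*√2) = 2376*(-3 + 16*√2) = -7128 + 38016*√2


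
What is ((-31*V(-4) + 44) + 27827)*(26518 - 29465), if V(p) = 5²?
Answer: -79851912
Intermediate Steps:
V(p) = 25
((-31*V(-4) + 44) + 27827)*(26518 - 29465) = ((-31*25 + 44) + 27827)*(26518 - 29465) = ((-775 + 44) + 27827)*(-2947) = (-731 + 27827)*(-2947) = 27096*(-2947) = -79851912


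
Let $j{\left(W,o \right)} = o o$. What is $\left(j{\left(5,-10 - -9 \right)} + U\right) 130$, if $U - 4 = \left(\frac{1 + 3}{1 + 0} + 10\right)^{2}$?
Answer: $26130$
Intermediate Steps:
$j{\left(W,o \right)} = o^{2}$
$U = 200$ ($U = 4 + \left(\frac{1 + 3}{1 + 0} + 10\right)^{2} = 4 + \left(\frac{4}{1} + 10\right)^{2} = 4 + \left(4 \cdot 1 + 10\right)^{2} = 4 + \left(4 + 10\right)^{2} = 4 + 14^{2} = 4 + 196 = 200$)
$\left(j{\left(5,-10 - -9 \right)} + U\right) 130 = \left(\left(-10 - -9\right)^{2} + 200\right) 130 = \left(\left(-10 + 9\right)^{2} + 200\right) 130 = \left(\left(-1\right)^{2} + 200\right) 130 = \left(1 + 200\right) 130 = 201 \cdot 130 = 26130$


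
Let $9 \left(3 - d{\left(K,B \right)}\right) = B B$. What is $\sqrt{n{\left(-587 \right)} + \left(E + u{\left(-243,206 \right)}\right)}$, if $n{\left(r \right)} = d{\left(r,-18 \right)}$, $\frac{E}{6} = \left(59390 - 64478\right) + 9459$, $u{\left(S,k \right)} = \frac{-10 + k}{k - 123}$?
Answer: $\frac{\sqrt{180459845}}{83} \approx 161.85$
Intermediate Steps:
$u{\left(S,k \right)} = \frac{-10 + k}{-123 + k}$
$d{\left(K,B \right)} = 3 - \frac{B^{2}}{9}$ ($d{\left(K,B \right)} = 3 - \frac{B B}{9} = 3 - \frac{B^{2}}{9}$)
$E = 26226$ ($E = 6 \left(\left(59390 - 64478\right) + 9459\right) = 6 \left(-5088 + 9459\right) = 6 \cdot 4371 = 26226$)
$n{\left(r \right)} = -33$ ($n{\left(r \right)} = 3 - \frac{\left(-18\right)^{2}}{9} = 3 - 36 = -33$)
$\sqrt{n{\left(-587 \right)} + \left(E + u{\left(-243,206 \right)}\right)} = \sqrt{-33 + \left(26226 + \frac{-10 + 206}{-123 + 206}\right)} = \sqrt{-33 + \left(26226 + \frac{1}{83} \cdot 196\right)} = \sqrt{-33 + \left(26226 + \frac{196}{83}\right)} = \sqrt{-33 + \frac{2176954}{83}} = \sqrt{\frac{2174215}{83}} = \frac{\sqrt{180459845}}{83}$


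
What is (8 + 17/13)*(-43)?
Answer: -5203/13 ≈ -400.23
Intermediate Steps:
(8 + 17/13)*(-43) = (121/13)*(-43) = -5203/13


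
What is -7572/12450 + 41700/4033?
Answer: 81437854/8368475 ≈ 9.7315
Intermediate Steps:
-7572/12450 + 41700/4033 = -7572*1/12450 + 41700*(1/4033) = -1262/2075 + 41700/4033 = 81437854/8368475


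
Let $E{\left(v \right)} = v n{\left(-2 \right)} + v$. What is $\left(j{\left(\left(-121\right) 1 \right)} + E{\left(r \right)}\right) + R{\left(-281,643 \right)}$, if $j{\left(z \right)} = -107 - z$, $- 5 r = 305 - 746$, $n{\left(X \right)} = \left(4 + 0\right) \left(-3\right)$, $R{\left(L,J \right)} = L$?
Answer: $- \frac{6186}{5} \approx -1237.2$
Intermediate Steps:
$n{\left(X \right)} = -12$ ($n{\left(X \right)} = 4 \left(-3\right) = -12$)
$r = \frac{441}{5}$ ($r = - \frac{305 - 746}{5} = \left(- \frac{1}{5}\right) \left(-441\right) = \frac{441}{5} \approx 88.2$)
$E{\left(v \right)} = - 11 v$ ($E{\left(v \right)} = v \left(-12\right) + v = - 12 v + v = - 11 v$)
$\left(j{\left(\left(-121\right) 1 \right)} + E{\left(r \right)}\right) + R{\left(-281,643 \right)} = \left(\left(-107 - \left(-121\right) 1\right) - \frac{4851}{5}\right) - 281 = \left(\left(-107 - -121\right) - \frac{4851}{5}\right) - 281 = \left(\left(-107 + 121\right) - \frac{4851}{5}\right) - 281 = \left(14 - \frac{4851}{5}\right) - 281 = - \frac{4781}{5} - 281 = - \frac{6186}{5}$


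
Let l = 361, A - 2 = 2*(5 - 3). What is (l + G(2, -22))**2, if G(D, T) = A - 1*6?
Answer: 130321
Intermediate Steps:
A = 6 (A = 2 + 2*(5 - 3) = 2 + 2*2 = 2 + 4 = 6)
G(D, T) = 0 (G(D, T) = 6 - 1*6 = 6 - 6 = 0)
(l + G(2, -22))**2 = (361 + 0)**2 = 361**2 = 130321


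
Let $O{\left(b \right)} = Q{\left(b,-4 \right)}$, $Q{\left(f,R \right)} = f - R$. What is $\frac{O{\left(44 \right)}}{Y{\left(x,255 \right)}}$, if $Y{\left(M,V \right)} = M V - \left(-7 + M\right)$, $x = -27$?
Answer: $- \frac{48}{6851} \approx -0.0070063$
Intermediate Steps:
$Y{\left(M,V \right)} = 7 - M + M V$
$O{\left(b \right)} = 4 + b$ ($O{\left(b \right)} = b - -4 = b + 4 = 4 + b$)
$\frac{O{\left(44 \right)}}{Y{\left(x,255 \right)}} = \frac{4 + 44}{7 - -27 - 6885} = \frac{48}{7 + 27 - 6885} = \frac{48}{-6851} = 48 \left(- \frac{1}{6851}\right) = - \frac{48}{6851}$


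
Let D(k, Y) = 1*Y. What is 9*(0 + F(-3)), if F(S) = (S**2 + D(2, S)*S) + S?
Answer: 135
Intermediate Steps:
D(k, Y) = Y
F(S) = S + 2*S**2 (F(S) = (S**2 + S*S) + S = (S**2 + S**2) + S = 2*S**2 + S = S + 2*S**2)
9*(0 + F(-3)) = 9*(0 - 3*(1 + 2*(-3))) = 9*(0 - 3*(1 - 6)) = 9*(0 - 3*(-5)) = 9*(0 + 15) = 9*15 = 135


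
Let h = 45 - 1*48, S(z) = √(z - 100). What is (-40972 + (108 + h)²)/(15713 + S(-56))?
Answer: -470557211/246898525 + 59894*I*√39/246898525 ≈ -1.9059 + 0.0015149*I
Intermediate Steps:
S(z) = √(-100 + z)
h = -3 (h = 45 - 48 = -3)
(-40972 + (108 + h)²)/(15713 + S(-56)) = (-40972 + (108 - 3)²)/(15713 + √(-100 - 56)) = (-40972 + 105²)/(15713 + √(-156)) = (-40972 + 11025)/(15713 + 2*I*√39) = -29947/(15713 + 2*I*√39)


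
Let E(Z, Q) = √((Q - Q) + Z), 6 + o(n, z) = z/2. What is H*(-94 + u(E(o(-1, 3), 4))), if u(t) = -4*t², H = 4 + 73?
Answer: -5852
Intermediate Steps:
o(n, z) = -6 + z/2
H = 77
E(Z, Q) = √Z (E(Z, Q) = √(0 + Z) = √Z)
H*(-94 + u(E(o(-1, 3), 4))) = 77*(-94 - 4*(√(-6 + (½)*3))²) = 77*(-94 - 4*(√(-6 + 3/2))²) = 77*(-94 - 4*(√(-9/2))²) = 77*(-94 - 4*(3*I*√2/2)²) = 77*(-94 - 4*(-9/2)) = 77*(-94 + 18) = 77*(-76) = -5852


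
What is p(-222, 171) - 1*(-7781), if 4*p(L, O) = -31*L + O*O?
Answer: 67247/4 ≈ 16812.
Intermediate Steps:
p(L, O) = -31*L/4 + O²/4 (p(L, O) = (-31*L + O*O)/4 = (-31*L + O²)/4 = (O² - 31*L)/4 = -31*L/4 + O²/4)
p(-222, 171) - 1*(-7781) = (-31/4*(-222) + (¼)*171²) - 1*(-7781) = (3441/2 + (¼)*29241) + 7781 = (3441/2 + 29241/4) + 7781 = 36123/4 + 7781 = 67247/4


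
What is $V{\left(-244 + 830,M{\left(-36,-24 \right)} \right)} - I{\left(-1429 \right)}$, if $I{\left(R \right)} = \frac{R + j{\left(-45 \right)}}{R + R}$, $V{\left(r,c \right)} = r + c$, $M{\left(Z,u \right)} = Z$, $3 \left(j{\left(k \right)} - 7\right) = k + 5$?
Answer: $\frac{2355697}{4287} \approx 549.5$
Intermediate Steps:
$j{\left(k \right)} = \frac{26}{3} + \frac{k}{3}$ ($j{\left(k \right)} = 7 + \frac{k + 5}{3} = 7 + \frac{5 + k}{3} = 7 + \left(\frac{5}{3} + \frac{k}{3}\right) = \frac{26}{3} + \frac{k}{3}$)
$V{\left(r,c \right)} = c + r$
$I{\left(R \right)} = \frac{- \frac{19}{3} + R}{2 R}$ ($I{\left(R \right)} = \frac{R + \left(\frac{26}{3} + \frac{1}{3} \left(-45\right)\right)}{R + R} = \frac{R + \left(\frac{26}{3} - 15\right)}{2 R} = \left(R - \frac{19}{3}\right) \frac{1}{2 R} = \left(- \frac{19}{3} + R\right) \frac{1}{2 R} = \frac{- \frac{19}{3} + R}{2 R}$)
$V{\left(-244 + 830,M{\left(-36,-24 \right)} \right)} - I{\left(-1429 \right)} = \left(-36 + \left(-244 + 830\right)\right) - \frac{-19 + 3 \left(-1429\right)}{6 \left(-1429\right)} = \left(-36 + 586\right) - \frac{1}{6} \left(- \frac{1}{1429}\right) \left(-19 - 4287\right) = 550 - \frac{1}{6} \left(- \frac{1}{1429}\right) \left(-4306\right) = 550 - \frac{2153}{4287} = \frac{2355697}{4287}$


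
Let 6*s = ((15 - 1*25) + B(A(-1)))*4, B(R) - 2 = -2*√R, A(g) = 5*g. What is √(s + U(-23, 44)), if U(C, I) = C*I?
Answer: 2*√(-2289 - 3*I*√5)/3 ≈ 0.046737 - 31.896*I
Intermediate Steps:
B(R) = 2 - 2*√R
s = -16/3 - 4*I*√5/3 (s = (((15 - 1*25) + (2 - 2*I*√5))*4)/6 = (((15 - 25) + (2 - 2*I*√5))*4)/6 = ((-10 + (2 - 2*I*√5))*4)/6 = ((-8 - 2*I*√5)*4)/6 = (-32 - 8*I*√5)/6 = -16/3 - 4*I*√5/3 ≈ -5.3333 - 2.9814*I)
√(s + U(-23, 44)) = √((-16/3 - 4*I*√5/3) - 23*44) = √((-16/3 - 4*I*√5/3) - 1012) = √(-3052/3 - 4*I*√5/3)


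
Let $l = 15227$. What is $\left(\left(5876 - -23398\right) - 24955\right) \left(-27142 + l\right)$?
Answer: $-51460885$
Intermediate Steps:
$\left(\left(5876 - -23398\right) - 24955\right) \left(-27142 + l\right) = \left(\left(5876 - -23398\right) - 24955\right) \left(-27142 + 15227\right) = \left(\left(5876 + 23398\right) - 24955\right) \left(-11915\right) = \left(29274 - 24955\right) \left(-11915\right) = 4319 \left(-11915\right) = -51460885$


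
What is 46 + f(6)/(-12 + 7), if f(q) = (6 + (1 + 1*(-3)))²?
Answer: 214/5 ≈ 42.800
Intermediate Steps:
f(q) = 16 (f(q) = (6 + (1 - 3))² = (6 - 2)² = 4² = 16)
46 + f(6)/(-12 + 7) = 46 + 16/(-12 + 7) = 46 + 16/(-5) = 46 + 16*(-⅕) = 46 - 16/5 = 214/5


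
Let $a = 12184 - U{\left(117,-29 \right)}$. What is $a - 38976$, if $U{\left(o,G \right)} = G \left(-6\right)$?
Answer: $-26966$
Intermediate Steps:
$U{\left(o,G \right)} = - 6 G$
$a = 12010$ ($a = 12184 - \left(-6\right) \left(-29\right) = 12184 - 174 = 12010$)
$a - 38976 = 12010 - 38976 = -26966$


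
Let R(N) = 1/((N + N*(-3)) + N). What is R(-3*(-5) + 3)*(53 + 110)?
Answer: -163/18 ≈ -9.0556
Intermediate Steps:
R(N) = -1/N (R(N) = 1/((N - 3*N) + N) = 1/(-2*N + N) = 1/(-N) = -1/N)
R(-3*(-5) + 3)*(53 + 110) = (-1/(-3*(-5) + 3))*(53 + 110) = -1/(15 + 3)*163 = -1/18*163 = -163/18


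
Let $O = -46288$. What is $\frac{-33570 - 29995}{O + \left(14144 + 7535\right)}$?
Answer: $\frac{63565}{24609} \approx 2.583$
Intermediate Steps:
$\frac{-33570 - 29995}{O + \left(14144 + 7535\right)} = \frac{-33570 - 29995}{-46288 + \left(14144 + 7535\right)} = - \frac{63565}{-46288 + 21679} = - \frac{63565}{-24609} = \left(-63565\right) \left(- \frac{1}{24609}\right) = \frac{63565}{24609}$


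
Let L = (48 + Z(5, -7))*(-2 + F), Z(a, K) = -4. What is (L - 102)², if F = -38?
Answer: 3467044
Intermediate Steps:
L = -1760 (L = (48 - 4)*(-2 - 38) = 44*(-40) = -1760)
(L - 102)² = (-1760 - 102)² = (-1862)² = 3467044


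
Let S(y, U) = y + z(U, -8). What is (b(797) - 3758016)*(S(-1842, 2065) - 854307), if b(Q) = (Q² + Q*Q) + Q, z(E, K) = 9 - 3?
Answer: 2129057268543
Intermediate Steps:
z(E, K) = 6
b(Q) = Q + 2*Q² (b(Q) = (Q² + Q²) + Q = 2*Q² + Q = Q + 2*Q²)
S(y, U) = 6 + y (S(y, U) = y + 6 = 6 + y)
(b(797) - 3758016)*(S(-1842, 2065) - 854307) = (797*(1 + 2*797) - 3758016)*((6 - 1842) - 854307) = (797*(1 + 1594) - 3758016)*(-1836 - 854307) = (797*1595 - 3758016)*(-856143) = (1271215 - 3758016)*(-856143) = -2486801*(-856143) = 2129057268543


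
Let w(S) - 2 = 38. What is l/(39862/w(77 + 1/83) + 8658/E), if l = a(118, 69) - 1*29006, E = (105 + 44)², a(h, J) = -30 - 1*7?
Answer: -12895672860/442661291 ≈ -29.132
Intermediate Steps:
w(S) = 40 (w(S) = 2 + 38 = 40)
a(h, J) = -37 (a(h, J) = -30 - 7 = -37)
E = 22201 (E = 149² = 22201)
l = -29043 (l = -37 - 1*29006 = -37 - 29006 = -29043)
l/(39862/w(77 + 1/83) + 8658/E) = -29043/(39862/40 + 8658/22201) = -29043/(39862*(1/40) + 8658*(1/22201)) = -29043/(19931/20 + 8658/22201) = -29043/442661291/444020 = -29043*444020/442661291 = -12895672860/442661291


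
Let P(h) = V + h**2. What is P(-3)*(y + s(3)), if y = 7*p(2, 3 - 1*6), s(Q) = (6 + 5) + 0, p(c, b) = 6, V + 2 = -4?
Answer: 159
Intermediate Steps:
V = -6 (V = -2 - 4 = -6)
s(Q) = 11 (s(Q) = 11 + 0 = 11)
P(h) = -6 + h**2
y = 42 (y = 7*6 = 42)
P(-3)*(y + s(3)) = (-6 + (-3)**2)*(42 + 11) = (-6 + 9)*53 = 3*53 = 159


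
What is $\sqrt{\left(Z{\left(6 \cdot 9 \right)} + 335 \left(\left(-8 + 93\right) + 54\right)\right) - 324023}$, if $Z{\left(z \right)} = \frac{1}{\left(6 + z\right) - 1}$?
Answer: $\frac{i \sqrt{965831239}}{59} \approx 526.74 i$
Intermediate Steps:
$Z{\left(z \right)} = \frac{1}{5 + z}$
$\sqrt{\left(Z{\left(6 \cdot 9 \right)} + 335 \left(\left(-8 + 93\right) + 54\right)\right) - 324023} = \sqrt{\left(\frac{1}{5 + 6 \cdot 9} + 335 \left(\left(-8 + 93\right) + 54\right)\right) - 324023} = \sqrt{\left(\frac{1}{5 + 54} + 335 \left(85 + 54\right)\right) - 324023} = \sqrt{\left(\frac{1}{59} + 335 \cdot 139\right) - 324023} = \sqrt{\left(\frac{1}{59} + 46565\right) - 324023} = \sqrt{\frac{2747336}{59} - 324023} = \sqrt{- \frac{16370021}{59}} = \frac{i \sqrt{965831239}}{59}$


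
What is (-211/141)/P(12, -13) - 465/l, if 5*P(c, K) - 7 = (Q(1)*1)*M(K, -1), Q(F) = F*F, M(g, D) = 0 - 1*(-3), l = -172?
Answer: 47419/24252 ≈ 1.9553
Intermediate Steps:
M(g, D) = 3 (M(g, D) = 0 + 3 = 3)
Q(F) = F**2
P(c, K) = 2 (P(c, K) = 7/5 + ((1**2*1)*3)/5 = 7/5 + ((1*1)*3)/5 = 7/5 + (1*3)/5 = 7/5 + (1/5)*3 = 7/5 + 3/5 = 2)
(-211/141)/P(12, -13) - 465/l = -211/141/2 - 465/(-172) = -211*1/141*(1/2) - 465*(-1/172) = -211/141*1/2 + 465/172 = -211/282 + 465/172 = 47419/24252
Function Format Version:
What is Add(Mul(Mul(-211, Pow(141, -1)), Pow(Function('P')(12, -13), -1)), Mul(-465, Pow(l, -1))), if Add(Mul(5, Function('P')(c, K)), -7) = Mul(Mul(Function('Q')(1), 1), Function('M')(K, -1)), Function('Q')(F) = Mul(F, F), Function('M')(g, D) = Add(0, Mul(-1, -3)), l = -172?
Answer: Rational(47419, 24252) ≈ 1.9553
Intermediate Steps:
Function('M')(g, D) = 3 (Function('M')(g, D) = Add(0, 3) = 3)
Function('Q')(F) = Pow(F, 2)
Function('P')(c, K) = 2 (Function('P')(c, K) = Add(Rational(7, 5), Mul(Rational(1, 5), Mul(Mul(Pow(1, 2), 1), 3))) = Add(Rational(7, 5), Mul(Rational(1, 5), Mul(Mul(1, 1), 3))) = Add(Rational(7, 5), Mul(Rational(1, 5), Mul(1, 3))) = Add(Rational(7, 5), Mul(Rational(1, 5), 3)) = Add(Rational(7, 5), Rational(3, 5)) = 2)
Add(Mul(Mul(-211, Pow(141, -1)), Pow(Function('P')(12, -13), -1)), Mul(-465, Pow(l, -1))) = Add(Mul(Mul(-211, Pow(141, -1)), Pow(2, -1)), Mul(-465, Pow(-172, -1))) = Add(Mul(Mul(-211, Rational(1, 141)), Rational(1, 2)), Mul(-465, Rational(-1, 172))) = Add(Mul(Rational(-211, 141), Rational(1, 2)), Rational(465, 172)) = Add(Rational(-211, 282), Rational(465, 172)) = Rational(47419, 24252)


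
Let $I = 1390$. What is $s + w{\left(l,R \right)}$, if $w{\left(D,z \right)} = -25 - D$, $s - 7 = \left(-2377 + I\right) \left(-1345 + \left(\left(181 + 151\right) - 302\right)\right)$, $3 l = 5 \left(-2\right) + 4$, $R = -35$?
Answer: $1297889$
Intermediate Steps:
$l = -2$ ($l = \frac{5 \left(-2\right) + 4}{3} = \frac{-10 + 4}{3} = \frac{1}{3} \left(-6\right) = -2$)
$s = 1297912$ ($s = 7 + \left(-2377 + 1390\right) \left(-1345 + \left(\left(181 + 151\right) - 302\right)\right) = 7 - 987 \left(-1345 + \left(332 - 302\right)\right) = 7 - 987 \left(-1345 + 30\right) = 7 - -1297905 = 7 + 1297905 = 1297912$)
$s + w{\left(l,R \right)} = 1297912 - 23 = 1297889$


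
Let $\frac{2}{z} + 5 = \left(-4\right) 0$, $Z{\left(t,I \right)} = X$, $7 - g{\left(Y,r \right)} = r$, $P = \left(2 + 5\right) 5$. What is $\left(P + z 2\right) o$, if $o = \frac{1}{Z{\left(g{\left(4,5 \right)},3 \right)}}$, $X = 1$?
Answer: $\frac{171}{5} \approx 34.2$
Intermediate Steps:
$P = 35$ ($P = 7 \cdot 5 = 35$)
$g{\left(Y,r \right)} = 7 - r$
$Z{\left(t,I \right)} = 1$
$z = - \frac{2}{5}$ ($z = \frac{2}{-5 - 0} = \frac{2}{-5 + 0} = \frac{2}{-5} = 2 \left(- \frac{1}{5}\right) = - \frac{2}{5} \approx -0.4$)
$o = 1$ ($o = 1^{-1} = 1$)
$\left(P + z 2\right) o = \left(35 - \frac{4}{5}\right) 1 = \frac{171}{5} \cdot 1 = \frac{171}{5}$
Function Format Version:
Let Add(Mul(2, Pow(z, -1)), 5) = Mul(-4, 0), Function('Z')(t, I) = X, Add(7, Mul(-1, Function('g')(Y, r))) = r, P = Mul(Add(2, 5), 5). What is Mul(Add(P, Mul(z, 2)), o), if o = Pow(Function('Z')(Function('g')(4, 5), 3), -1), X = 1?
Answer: Rational(171, 5) ≈ 34.200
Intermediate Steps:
P = 35 (P = Mul(7, 5) = 35)
Function('g')(Y, r) = Add(7, Mul(-1, r))
Function('Z')(t, I) = 1
z = Rational(-2, 5) (z = Mul(2, Pow(Add(-5, Mul(-4, 0)), -1)) = Mul(2, Pow(Add(-5, 0), -1)) = Mul(2, Pow(-5, -1)) = Mul(2, Rational(-1, 5)) = Rational(-2, 5) ≈ -0.40000)
o = 1 (o = Pow(1, -1) = 1)
Mul(Add(P, Mul(z, 2)), o) = Mul(Add(35, Mul(Rational(-2, 5), 2)), 1) = Mul(Add(35, Rational(-4, 5)), 1) = Mul(Rational(171, 5), 1) = Rational(171, 5)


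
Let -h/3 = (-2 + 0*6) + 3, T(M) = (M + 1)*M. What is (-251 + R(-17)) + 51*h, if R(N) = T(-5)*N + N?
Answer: -761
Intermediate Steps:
T(M) = M*(1 + M) (T(M) = (1 + M)*M = M*(1 + M))
R(N) = 21*N (R(N) = (-5*(1 - 5))*N + N = (-5*(-4))*N + N = 20*N + N = 21*N)
h = -3 (h = -3*((-2 + 0*6) + 3) = -3*((-2 + 0) + 3) = -3*(-2 + 3) = -3*1 = -3)
(-251 + R(-17)) + 51*h = (-251 + 21*(-17)) + 51*(-3) = (-251 - 357) - 153 = -608 - 153 = -761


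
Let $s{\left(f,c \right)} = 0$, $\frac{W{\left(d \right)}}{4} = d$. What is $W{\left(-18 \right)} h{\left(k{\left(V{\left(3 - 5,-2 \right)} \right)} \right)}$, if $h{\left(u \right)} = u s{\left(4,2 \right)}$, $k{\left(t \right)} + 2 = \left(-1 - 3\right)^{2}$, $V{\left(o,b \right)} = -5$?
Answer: $0$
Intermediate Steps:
$W{\left(d \right)} = 4 d$
$k{\left(t \right)} = 14$ ($k{\left(t \right)} = -2 + \left(-1 - 3\right)^{2} = -2 + \left(-4\right)^{2} = -2 + 16 = 14$)
$h{\left(u \right)} = 0$ ($h{\left(u \right)} = u 0 = 0$)
$W{\left(-18 \right)} h{\left(k{\left(V{\left(3 - 5,-2 \right)} \right)} \right)} = 4 \left(-18\right) 0 = \left(-72\right) 0 = 0$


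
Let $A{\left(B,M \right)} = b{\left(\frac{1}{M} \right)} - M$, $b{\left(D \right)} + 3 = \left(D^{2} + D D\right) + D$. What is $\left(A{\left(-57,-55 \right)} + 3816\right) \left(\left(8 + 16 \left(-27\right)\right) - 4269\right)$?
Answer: $- \frac{54911136371}{3025} \approx -1.8152 \cdot 10^{7}$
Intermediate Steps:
$b{\left(D \right)} = -3 + D + 2 D^{2}$ ($b{\left(D \right)} = -3 + \left(\left(D^{2} + D D\right) + D\right) = -3 + \left(\left(D^{2} + D^{2}\right) + D\right) = -3 + \left(2 D^{2} + D\right) = -3 + \left(D + 2 D^{2}\right) = -3 + D + 2 D^{2}$)
$A{\left(B,M \right)} = -3 + \frac{1}{M} - M + \frac{2}{M^{2}}$ ($A{\left(B,M \right)} = \left(-3 + \frac{1}{M} + 2 \left(\frac{1}{M}\right)^{2}\right) - M = \left(-3 + \frac{1}{M} + \frac{2}{M^{2}}\right) - M = -3 + \frac{1}{M} - M + \frac{2}{M^{2}}$)
$\left(A{\left(-57,-55 \right)} + 3816\right) \left(\left(8 + 16 \left(-27\right)\right) - 4269\right) = \left(\left(-3 + \frac{1}{-55} - -55 + \frac{2}{3025}\right) + 3816\right) \left(\left(8 + 16 \left(-27\right)\right) - 4269\right) = \left(\left(-3 - \frac{1}{55} + 55 + 2 \cdot \frac{1}{3025}\right) + 3816\right) \left(\left(8 - 432\right) - 4269\right) = \left(\left(-3 - \frac{1}{55} + 55 + \frac{2}{3025}\right) + 3816\right) \left(-424 - 4269\right) = \left(\frac{157247}{3025} + 3816\right) \left(-4693\right) = \frac{11700647}{3025} \left(-4693\right) = - \frac{54911136371}{3025}$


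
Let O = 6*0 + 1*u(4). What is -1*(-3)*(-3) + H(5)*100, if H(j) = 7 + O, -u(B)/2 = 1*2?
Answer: 291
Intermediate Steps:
u(B) = -4 (u(B) = -2*2 = -4)
O = -4 (O = 6*0 + 1*(-4) = 0 - 4 = -4)
H(j) = 3 (H(j) = 7 - 4 = 3)
-1*(-3)*(-3) + H(5)*100 = -1*(-3)*(-3) + 3*100 = 3*(-3) + 300 = -9 + 300 = 291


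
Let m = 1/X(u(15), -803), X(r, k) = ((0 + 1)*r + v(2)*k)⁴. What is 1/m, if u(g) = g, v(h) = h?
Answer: 6407383500961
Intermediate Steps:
X(r, k) = (r + 2*k)⁴ (X(r, k) = ((0 + 1)*r + 2*k)⁴ = (1*r + 2*k)⁴ = (r + 2*k)⁴)
m = 1/6407383500961 (m = 1/((15 + 2*(-803))⁴) = 1/((15 - 1606)⁴) = 1/((-1591)⁴) = 1/6407383500961 ≈ 1.5607e-13)
1/m = 1/(1/6407383500961) = 6407383500961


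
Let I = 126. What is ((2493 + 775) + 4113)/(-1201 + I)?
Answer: -7381/1075 ≈ -6.8660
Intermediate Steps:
((2493 + 775) + 4113)/(-1201 + I) = ((2493 + 775) + 4113)/(-1201 + 126) = (3268 + 4113)/(-1075) = 7381*(-1/1075) = -7381/1075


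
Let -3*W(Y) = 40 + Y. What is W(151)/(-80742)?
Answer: 191/242226 ≈ 0.00078852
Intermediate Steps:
W(Y) = -40/3 - Y/3 (W(Y) = -(40 + Y)/3 = -40/3 - Y/3)
W(151)/(-80742) = (-40/3 - 1/3*151)/(-80742) = (-40/3 - 151/3)*(-1/80742) = -191/3*(-1/80742) = 191/242226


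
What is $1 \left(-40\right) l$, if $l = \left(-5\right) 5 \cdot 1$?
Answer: $1000$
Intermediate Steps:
$l = -25$ ($l = \left(-25\right) 1 = -25$)
$1 \left(-40\right) l = 1 \left(-40\right) \left(-25\right) = \left(-40\right) \left(-25\right) = 1000$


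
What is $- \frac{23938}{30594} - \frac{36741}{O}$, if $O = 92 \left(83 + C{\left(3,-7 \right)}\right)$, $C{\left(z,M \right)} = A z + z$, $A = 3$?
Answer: $- \frac{666636137}{133695780} \approx -4.9862$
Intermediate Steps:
$C{\left(z,M \right)} = 4 z$ ($C{\left(z,M \right)} = 3 z + z = 4 z$)
$O = 8740$ ($O = 92 \left(83 + 4 \cdot 3\right) = 92 \left(83 + 12\right) = 92 \cdot 95 = 8740$)
$- \frac{23938}{30594} - \frac{36741}{O} = - \frac{23938}{30594} - \frac{36741}{8740} = \left(-23938\right) \frac{1}{30594} - \frac{36741}{8740} = - \frac{11969}{15297} - \frac{36741}{8740} = - \frac{666636137}{133695780}$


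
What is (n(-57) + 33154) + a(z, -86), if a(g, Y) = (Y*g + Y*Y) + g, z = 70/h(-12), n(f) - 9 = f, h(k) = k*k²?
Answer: 34996703/864 ≈ 40505.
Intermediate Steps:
h(k) = k³
n(f) = 9 + f
z = -35/864 (z = 70/((-12)³) = 70/(-1728) = 70*(-1/1728) = -35/864 ≈ -0.040509)
a(g, Y) = g + Y² + Y*g (a(g, Y) = (Y*g + Y²) + g = (Y² + Y*g) + g = g + Y² + Y*g)
(n(-57) + 33154) + a(z, -86) = ((9 - 57) + 33154) + (-35/864 + (-86)² - 86*(-35/864)) = (-48 + 33154) + (-35/864 + 7396 + 1505/432) = 33106 + 6393119/864 = 34996703/864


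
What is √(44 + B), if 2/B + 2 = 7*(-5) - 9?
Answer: √23253/23 ≈ 6.6300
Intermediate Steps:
B = -1/23 (B = 2/(-2 + (7*(-5) - 9)) = 2/(-2 + (-35 - 9)) = 2/(-2 - 44) = 2/(-46) = 2*(-1/46) = -1/23 ≈ -0.043478)
√(44 + B) = √(44 - 1/23) = √(1011/23) = √23253/23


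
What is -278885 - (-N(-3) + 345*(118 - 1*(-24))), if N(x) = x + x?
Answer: -327881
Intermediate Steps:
N(x) = 2*x
-278885 - (-N(-3) + 345*(118 - 1*(-24))) = -278885 - (-2*(-3) + 345*(118 - 1*(-24))) = -278885 - (-1*(-6) + 345*(118 + 24)) = -278885 - (6 + 345*142) = -278885 - (6 + 48990) = -278885 - 1*48996 = -278885 - 48996 = -327881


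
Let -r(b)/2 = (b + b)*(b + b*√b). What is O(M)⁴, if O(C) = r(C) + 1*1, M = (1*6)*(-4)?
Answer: 12205101180902401 - 5182932732364800*I*√6 ≈ 1.2205e+16 - 1.2696e+16*I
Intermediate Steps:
r(b) = -4*b*(b + b^(3/2)) (r(b) = -2*(b + b)*(b + b*√b) = -2*2*b*(b + b^(3/2)) = -4*b*(b + b^(3/2)))
M = -24 (M = 6*(-4) = -24)
O(C) = 1 - 4*C² - 4*C^(5/2) (O(C) = (-4*C² - 4*C^(5/2)) + 1*1 = (-4*C² - 4*C^(5/2)) + 1 = 1 - 4*C² - 4*C^(5/2))
O(M)⁴ = (1 - 4*(-24)² - 4608*I*√6)⁴ = (1 - 4*576 - 4608*I*√6)⁴ = (1 - 2304 - 4608*I*√6)⁴ = (-2303 - 4608*I*√6)⁴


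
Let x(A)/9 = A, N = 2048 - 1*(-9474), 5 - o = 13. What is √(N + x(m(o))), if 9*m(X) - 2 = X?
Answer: 2*√2879 ≈ 107.31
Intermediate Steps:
o = -8 (o = 5 - 1*13 = 5 - 13 = -8)
N = 11522 (N = 2048 + 9474 = 11522)
m(X) = 2/9 + X/9
x(A) = 9*A
√(N + x(m(o))) = √(11522 + 9*(2/9 + (⅑)*(-8))) = √(11522 + 9*(2/9 - 8/9)) = √(11522 + 9*(-⅔)) = √(11522 - 6) = √11516 = 2*√2879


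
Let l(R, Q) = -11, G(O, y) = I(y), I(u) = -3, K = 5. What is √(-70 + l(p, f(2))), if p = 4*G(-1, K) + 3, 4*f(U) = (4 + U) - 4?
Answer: 9*I ≈ 9.0*I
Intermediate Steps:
G(O, y) = -3
f(U) = U/4 (f(U) = ((4 + U) - 4)/4 = U/4)
p = -9 (p = 4*(-3) + 3 = -12 + 3 = -9)
√(-70 + l(p, f(2))) = √(-70 - 11) = √(-81) = 9*I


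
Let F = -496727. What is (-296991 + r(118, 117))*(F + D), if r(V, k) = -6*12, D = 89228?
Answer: 121052875437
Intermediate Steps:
r(V, k) = -72
(-296991 + r(118, 117))*(F + D) = (-296991 - 72)*(-496727 + 89228) = -297063*(-407499) = 121052875437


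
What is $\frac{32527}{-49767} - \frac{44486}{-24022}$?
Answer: $\frac{716285584}{597751437} \approx 1.1983$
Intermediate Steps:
$\frac{32527}{-49767} - \frac{44486}{-24022} = 32527 \left(- \frac{1}{49767}\right) - - \frac{22243}{12011} = - \frac{32527}{49767} + \frac{22243}{12011} = \frac{716285584}{597751437}$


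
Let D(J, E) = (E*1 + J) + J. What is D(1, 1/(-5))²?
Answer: 81/25 ≈ 3.2400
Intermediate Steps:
D(J, E) = E + 2*J (D(J, E) = (E + J) + J = E + 2*J)
D(1, 1/(-5))² = (1/(-5) + 2*1)² = (-⅕ + 2)² = (9/5)² = 81/25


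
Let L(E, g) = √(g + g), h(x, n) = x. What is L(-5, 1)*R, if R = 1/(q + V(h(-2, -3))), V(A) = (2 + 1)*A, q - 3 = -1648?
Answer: -√2/1651 ≈ -0.00085658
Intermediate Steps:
q = -1645 (q = 3 - 1648 = -1645)
L(E, g) = √2*√g (L(E, g) = √(2*g) = √2*√g)
V(A) = 3*A
R = -1/1651 (R = 1/(-1645 + 3*(-2)) = 1/(-1645 - 6) = 1/(-1651) = -1/1651 ≈ -0.00060569)
L(-5, 1)*R = (√2*√1)*(-1/1651) = (√2*1)*(-1/1651) = √2*(-1/1651) = -√2/1651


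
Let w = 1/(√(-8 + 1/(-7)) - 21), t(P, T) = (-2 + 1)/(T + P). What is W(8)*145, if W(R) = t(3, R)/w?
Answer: 3045/11 - 145*I*√399/77 ≈ 276.82 - 37.615*I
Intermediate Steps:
t(P, T) = -1/(P + T)
w = 1/(-21 + I*√399/7) (w = 1/(√(-8 - ⅐) - 21) = 1/(√(-57/7) - 21) = 1/(I*√399/7 - 21) = 1/(-21 + I*√399/7) ≈ -0.046756 - 0.0063534*I)
W(R) = √7*(21*√7 - I*√57)/(7*(3 + R)) (W(R) = (-1/(3 + R))/((-√7/(21*√7 - I*√57))) = (-1/(3 + R))*(-√7*(21*√7 - I*√57)/7) = √7*(21*√7 - I*√57)/(7*(3 + R)))
W(8)*145 = ((147 - I*√399)/(7*(3 + 8)))*145 = ((⅐)*(147 - I*√399)/11)*145 = ((⅐)*(1/11)*(147 - I*√399))*145 = (21/11 - I*√399/77)*145 = 3045/11 - 145*I*√399/77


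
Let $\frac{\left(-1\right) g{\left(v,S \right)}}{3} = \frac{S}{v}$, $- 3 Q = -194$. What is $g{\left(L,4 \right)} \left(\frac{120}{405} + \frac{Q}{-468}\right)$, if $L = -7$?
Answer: $\frac{74}{273} \approx 0.27106$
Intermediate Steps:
$Q = \frac{194}{3}$ ($Q = \left(- \frac{1}{3}\right) \left(-194\right) = \frac{194}{3} \approx 64.667$)
$g{\left(v,S \right)} = - \frac{3 S}{v}$ ($g{\left(v,S \right)} = - 3 \frac{S}{v} = - \frac{3 S}{v}$)
$g{\left(L,4 \right)} \left(\frac{120}{405} + \frac{Q}{-468}\right) = \left(-3\right) 4 \frac{1}{-7} \left(\frac{120}{405} + \frac{194}{3 \left(-468\right)}\right) = \left(-3\right) 4 \left(- \frac{1}{7}\right) \left(120 \cdot \frac{1}{405} + \frac{194}{3} \left(- \frac{1}{468}\right)\right) = \frac{12 \left(\frac{8}{27} - \frac{97}{702}\right)}{7} = \frac{12}{7} \cdot \frac{37}{234} = \frac{74}{273}$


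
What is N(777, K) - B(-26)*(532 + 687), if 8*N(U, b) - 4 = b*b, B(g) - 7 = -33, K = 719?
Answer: 770517/8 ≈ 96315.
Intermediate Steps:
B(g) = -26 (B(g) = 7 - 33 = -26)
N(U, b) = ½ + b²/8 (N(U, b) = ½ + (b*b)/8 = ½ + b²/8)
N(777, K) - B(-26)*(532 + 687) = (½ + (⅛)*719²) - (-26)*(532 + 687) = (½ + (⅛)*516961) - (-26)*1219 = (½ + 516961/8) - 1*(-31694) = 516965/8 + 31694 = 770517/8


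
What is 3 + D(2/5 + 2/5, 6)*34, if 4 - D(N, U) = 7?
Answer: -99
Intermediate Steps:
D(N, U) = -3 (D(N, U) = 4 - 1*7 = 4 - 7 = -3)
3 + D(2/5 + 2/5, 6)*34 = 3 - 3*34 = 3 - 102 = -99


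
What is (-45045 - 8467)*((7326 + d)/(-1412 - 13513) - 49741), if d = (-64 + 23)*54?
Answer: 13242249634648/4975 ≈ 2.6618e+9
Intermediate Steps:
d = -2214 (d = -41*54 = -2214)
(-45045 - 8467)*((7326 + d)/(-1412 - 13513) - 49741) = (-45045 - 8467)*((7326 - 2214)/(-1412 - 13513) - 49741) = -53512*(5112/(-14925) - 49741) = -53512*(5112*(-1/14925) - 49741) = -53512*(-1704/4975 - 49741) = -53512*(-247463179/4975) = 13242249634648/4975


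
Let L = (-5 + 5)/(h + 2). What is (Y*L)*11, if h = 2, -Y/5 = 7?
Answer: 0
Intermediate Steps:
Y = -35 (Y = -5*7 = -35)
L = 0 (L = (-5 + 5)/(2 + 2) = 0/4 = 0*(¼) = 0)
(Y*L)*11 = -35*0*11 = 0*11 = 0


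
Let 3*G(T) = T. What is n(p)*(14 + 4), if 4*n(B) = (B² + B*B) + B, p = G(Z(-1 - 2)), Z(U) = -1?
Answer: -½ ≈ -0.50000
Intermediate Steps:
G(T) = T/3
p = -⅓ (p = (⅓)*(-1) = -⅓ ≈ -0.33333)
n(B) = B²/2 + B/4 (n(B) = ((B² + B*B) + B)/4 = ((B² + B²) + B)/4 = (2*B² + B)/4 = (B + 2*B²)/4 = B²/2 + B/4)
n(p)*(14 + 4) = ((¼)*(-⅓)*(1 + 2*(-⅓)))*(14 + 4) = ((¼)*(-⅓)*(1 - ⅔))*18 = ((¼)*(-⅓)*(⅓))*18 = -1/36*18 = -½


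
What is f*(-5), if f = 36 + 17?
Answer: -265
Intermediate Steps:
f = 53
f*(-5) = 53*(-5) = -265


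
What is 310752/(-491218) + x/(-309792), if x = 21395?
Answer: -586692817/836128608 ≈ -0.70168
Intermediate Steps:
310752/(-491218) + x/(-309792) = 310752/(-491218) + 21395/(-309792) = 310752*(-1/491218) + 21395*(-1/309792) = -11952/18893 - 21395/309792 = -586692817/836128608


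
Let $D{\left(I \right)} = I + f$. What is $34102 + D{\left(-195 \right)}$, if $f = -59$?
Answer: $33848$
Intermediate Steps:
$D{\left(I \right)} = -59 + I$ ($D{\left(I \right)} = I - 59 = -59 + I$)
$34102 + D{\left(-195 \right)} = 34102 - 254 = 33848$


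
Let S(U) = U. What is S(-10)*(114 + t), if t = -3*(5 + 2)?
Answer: -930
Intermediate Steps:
t = -21 (t = -3*7 = -21)
S(-10)*(114 + t) = -10*(114 - 21) = -10*93 = -930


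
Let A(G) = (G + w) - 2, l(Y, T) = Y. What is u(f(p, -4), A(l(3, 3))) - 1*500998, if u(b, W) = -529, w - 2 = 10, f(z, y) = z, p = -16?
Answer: -501527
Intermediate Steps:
w = 12 (w = 2 + 10 = 12)
A(G) = 10 + G (A(G) = (G + 12) - 2 = (12 + G) - 2 = 10 + G)
u(f(p, -4), A(l(3, 3))) - 1*500998 = -529 - 1*500998 = -529 - 500998 = -501527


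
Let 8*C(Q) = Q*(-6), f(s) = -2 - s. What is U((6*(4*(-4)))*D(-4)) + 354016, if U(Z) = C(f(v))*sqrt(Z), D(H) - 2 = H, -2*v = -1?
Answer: 354016 + 15*sqrt(3) ≈ 3.5404e+5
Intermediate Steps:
v = 1/2 (v = -1/2*(-1) = 1/2 ≈ 0.50000)
D(H) = 2 + H
C(Q) = -3*Q/4 (C(Q) = (Q*(-6))/8 = (-6*Q)/8 = -3*Q/4)
U(Z) = 15*sqrt(Z)/8 (U(Z) = (-3*(-2 - 1*1/2)/4)*sqrt(Z) = (-3*(-2 - 1/2)/4)*sqrt(Z) = (-3/4*(-5/2))*sqrt(Z) = 15*sqrt(Z)/8)
U((6*(4*(-4)))*D(-4)) + 354016 = 15*sqrt((6*(4*(-4)))*(2 - 4))/8 + 354016 = 15*sqrt((6*(-16))*(-2))/8 + 354016 = 15*sqrt(-96*(-2))/8 + 354016 = 15*sqrt(192)/8 + 354016 = 15*(8*sqrt(3))/8 + 354016 = 15*sqrt(3) + 354016 = 354016 + 15*sqrt(3)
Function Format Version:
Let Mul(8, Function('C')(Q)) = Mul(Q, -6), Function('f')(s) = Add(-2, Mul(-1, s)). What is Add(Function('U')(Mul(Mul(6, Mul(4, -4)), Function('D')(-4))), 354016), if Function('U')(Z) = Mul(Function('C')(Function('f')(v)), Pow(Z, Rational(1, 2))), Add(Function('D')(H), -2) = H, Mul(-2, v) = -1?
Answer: Add(354016, Mul(15, Pow(3, Rational(1, 2)))) ≈ 3.5404e+5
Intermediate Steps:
v = Rational(1, 2) (v = Mul(Rational(-1, 2), -1) = Rational(1, 2) ≈ 0.50000)
Function('D')(H) = Add(2, H)
Function('C')(Q) = Mul(Rational(-3, 4), Q) (Function('C')(Q) = Mul(Rational(1, 8), Mul(Q, -6)) = Mul(Rational(1, 8), Mul(-6, Q)) = Mul(Rational(-3, 4), Q))
Function('U')(Z) = Mul(Rational(15, 8), Pow(Z, Rational(1, 2))) (Function('U')(Z) = Mul(Mul(Rational(-3, 4), Add(-2, Mul(-1, Rational(1, 2)))), Pow(Z, Rational(1, 2))) = Mul(Mul(Rational(-3, 4), Add(-2, Rational(-1, 2))), Pow(Z, Rational(1, 2))) = Mul(Mul(Rational(-3, 4), Rational(-5, 2)), Pow(Z, Rational(1, 2))) = Mul(Rational(15, 8), Pow(Z, Rational(1, 2))))
Add(Function('U')(Mul(Mul(6, Mul(4, -4)), Function('D')(-4))), 354016) = Add(Mul(Rational(15, 8), Pow(Mul(Mul(6, Mul(4, -4)), Add(2, -4)), Rational(1, 2))), 354016) = Add(Mul(Rational(15, 8), Pow(Mul(Mul(6, -16), -2), Rational(1, 2))), 354016) = Add(Mul(Rational(15, 8), Pow(Mul(-96, -2), Rational(1, 2))), 354016) = Add(Mul(Rational(15, 8), Pow(192, Rational(1, 2))), 354016) = Add(Mul(Rational(15, 8), Mul(8, Pow(3, Rational(1, 2)))), 354016) = Add(Mul(15, Pow(3, Rational(1, 2))), 354016) = Add(354016, Mul(15, Pow(3, Rational(1, 2))))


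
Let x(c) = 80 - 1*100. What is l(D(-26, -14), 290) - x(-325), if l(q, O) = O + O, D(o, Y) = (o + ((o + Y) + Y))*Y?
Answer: 600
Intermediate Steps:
x(c) = -20 (x(c) = 80 - 100 = -20)
D(o, Y) = Y*(2*Y + 2*o) (D(o, Y) = (o + ((Y + o) + Y))*Y = (o + (o + 2*Y))*Y = (2*Y + 2*o)*Y = Y*(2*Y + 2*o))
l(q, O) = 2*O
l(D(-26, -14), 290) - x(-325) = 2*290 - 1*(-20) = 580 + 20 = 600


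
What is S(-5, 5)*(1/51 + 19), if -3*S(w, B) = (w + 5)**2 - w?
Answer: -4850/153 ≈ -31.699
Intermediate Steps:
S(w, B) = -(5 + w)**2/3 + w/3 (S(w, B) = -((w + 5)**2 - w)/3 = -((5 + w)**2 - w)/3 = -(5 + w)**2/3 + w/3)
S(-5, 5)*(1/51 + 19) = (-(5 - 5)**2/3 + (1/3)*(-5))*(1/51 + 19) = (-1/3*0**2 - 5/3)*(1/51 + 19) = (-1/3*0 - 5/3)*(970/51) = (0 - 5/3)*(970/51) = -5/3*970/51 = -4850/153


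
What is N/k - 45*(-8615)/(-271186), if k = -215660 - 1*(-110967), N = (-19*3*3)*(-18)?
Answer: -41421569283/28391275898 ≈ -1.4590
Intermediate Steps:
N = 3078 (N = -57*3*(-18) = -171*(-18) = 3078)
k = -104693 (k = -215660 + 110967 = -104693)
N/k - 45*(-8615)/(-271186) = 3078/(-104693) - 45*(-8615)/(-271186) = 3078*(-1/104693) + 387675*(-1/271186) = -3078/104693 - 387675/271186 = -41421569283/28391275898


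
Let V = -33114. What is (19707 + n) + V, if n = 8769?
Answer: -4638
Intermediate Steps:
(19707 + n) + V = (19707 + 8769) - 33114 = 28476 - 33114 = -4638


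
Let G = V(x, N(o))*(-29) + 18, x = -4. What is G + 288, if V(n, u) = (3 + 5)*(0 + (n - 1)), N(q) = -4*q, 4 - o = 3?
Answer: 1466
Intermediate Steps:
o = 1 (o = 4 - 1*3 = 4 - 3 = 1)
V(n, u) = -8 + 8*n (V(n, u) = 8*(0 + (-1 + n)) = 8*(-1 + n) = -8 + 8*n)
G = 1178 (G = (-8 + 8*(-4))*(-29) + 18 = (-8 - 32)*(-29) + 18 = -40*(-29) + 18 = 1160 + 18 = 1178)
G + 288 = 1178 + 288 = 1466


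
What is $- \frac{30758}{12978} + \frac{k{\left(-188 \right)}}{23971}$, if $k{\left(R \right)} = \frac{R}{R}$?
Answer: $- \frac{52663360}{22221117} \approx -2.37$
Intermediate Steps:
$k{\left(R \right)} = 1$
$- \frac{30758}{12978} + \frac{k{\left(-188 \right)}}{23971} = - \frac{30758}{12978} + 1 \cdot \frac{1}{23971} = \left(-30758\right) \frac{1}{12978} + 1 \cdot \frac{1}{23971} = - \frac{2197}{927} + \frac{1}{23971} = - \frac{52663360}{22221117}$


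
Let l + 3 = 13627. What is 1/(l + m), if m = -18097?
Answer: -1/4473 ≈ -0.00022356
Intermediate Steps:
l = 13624 (l = -3 + 13627 = 13624)
1/(l + m) = 1/(13624 - 18097) = 1/(-4473) = -1/4473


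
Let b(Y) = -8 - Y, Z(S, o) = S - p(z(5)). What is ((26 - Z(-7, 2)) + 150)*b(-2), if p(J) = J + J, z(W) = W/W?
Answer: -1110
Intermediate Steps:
z(W) = 1
p(J) = 2*J
Z(S, o) = -2 + S (Z(S, o) = S - 2 = -2 + S)
((26 - Z(-7, 2)) + 150)*b(-2) = ((26 - (-2 - 7)) + 150)*(-8 - 1*(-2)) = ((26 - 1*(-9)) + 150)*(-8 + 2) = ((26 + 9) + 150)*(-6) = (35 + 150)*(-6) = 185*(-6) = -1110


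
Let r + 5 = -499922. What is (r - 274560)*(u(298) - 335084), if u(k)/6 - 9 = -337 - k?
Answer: 262427175080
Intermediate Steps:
r = -499927 (r = -5 - 499922 = -499927)
u(k) = -1968 - 6*k (u(k) = 54 + 6*(-337 - k) = 54 + (-2022 - 6*k) = -1968 - 6*k)
(r - 274560)*(u(298) - 335084) = (-499927 - 274560)*((-1968 - 6*298) - 335084) = -774487*((-1968 - 1788) - 335084) = -774487*(-3756 - 335084) = -774487*(-338840) = 262427175080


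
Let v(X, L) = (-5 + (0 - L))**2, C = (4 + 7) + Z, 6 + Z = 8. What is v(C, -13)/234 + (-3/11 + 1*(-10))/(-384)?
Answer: 49463/164736 ≈ 0.30026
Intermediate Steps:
Z = 2 (Z = -6 + 8 = 2)
C = 13 (C = (4 + 7) + 2 = 11 + 2 = 13)
v(X, L) = (-5 - L)**2
v(C, -13)/234 + (-3/11 + 1*(-10))/(-384) = (5 - 13)**2/234 + (-3/11 + 1*(-10))/(-384) = (-8)**2*(1/234) + (-3*1/11 - 10)*(-1/384) = 64*(1/234) + (-3/11 - 10)*(-1/384) = 32/117 - 113/11*(-1/384) = 32/117 + 113/4224 = 49463/164736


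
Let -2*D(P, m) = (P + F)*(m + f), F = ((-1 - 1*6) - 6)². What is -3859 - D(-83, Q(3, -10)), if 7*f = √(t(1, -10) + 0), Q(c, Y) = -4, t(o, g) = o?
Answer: -28174/7 ≈ -4024.9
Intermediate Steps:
F = 169 (F = ((-1 - 6) - 6)² = (-7 - 6)² = (-13)² = 169)
f = ⅐ (f = √(1 + 0)/7 = √1/7 = (⅐)*1 = ⅐ ≈ 0.14286)
D(P, m) = -(169 + P)*(⅐ + m)/2 (D(P, m) = -(P + 169)*(m + ⅐)/2 = -(169 + P)*(⅐ + m)/2)
-3859 - D(-83, Q(3, -10)) = -3859 - (-169/14 - 169/2*(-4) - 1/14*(-83) - ½*(-83)*(-4)) = -3859 - (-169/14 + 338 + 83/14 - 166) = -3859 - 1*1161/7 = -3859 - 1161/7 = -28174/7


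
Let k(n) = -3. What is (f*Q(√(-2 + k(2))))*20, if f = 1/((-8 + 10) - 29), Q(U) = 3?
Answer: -20/9 ≈ -2.2222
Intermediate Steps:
f = -1/27 (f = 1/(2 - 29) = 1/(-27) = -1/27 ≈ -0.037037)
(f*Q(√(-2 + k(2))))*20 = -1/27*3*20 = -⅑*20 = -20/9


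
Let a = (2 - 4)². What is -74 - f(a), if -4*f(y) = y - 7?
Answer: -299/4 ≈ -74.750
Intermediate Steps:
a = 4 (a = (-2)² = 4)
f(y) = 7/4 - y/4 (f(y) = -(y - 7)/4 = -(-7 + y)/4 = 7/4 - y/4)
-74 - f(a) = -74 - (7/4 - ¼*4) = -74 - (7/4 - 1) = -74 - 1*¾ = -74 - ¾ = -299/4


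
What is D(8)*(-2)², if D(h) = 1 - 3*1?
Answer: -8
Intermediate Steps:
D(h) = -2 (D(h) = 1 - 3 = -2)
D(8)*(-2)² = -2*(-2)² = -2*4 = -8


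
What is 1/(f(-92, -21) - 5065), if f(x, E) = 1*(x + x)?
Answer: -1/5249 ≈ -0.00019051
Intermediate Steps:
f(x, E) = 2*x (f(x, E) = 1*(2*x) = 2*x)
1/(f(-92, -21) - 5065) = 1/(2*(-92) - 5065) = 1/(-184 - 5065) = 1/(-5249) = -1/5249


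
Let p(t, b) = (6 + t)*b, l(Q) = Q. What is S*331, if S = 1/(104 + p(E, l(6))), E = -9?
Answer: 331/86 ≈ 3.8488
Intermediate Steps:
p(t, b) = b*(6 + t)
S = 1/86 (S = 1/(104 + 6*(6 - 9)) = 1/(104 + 6*(-3)) = 1/(104 - 18) = 1/86 ≈ 0.011628)
S*331 = (1/86)*331 = 331/86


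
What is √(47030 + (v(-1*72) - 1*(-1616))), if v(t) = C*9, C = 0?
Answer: √48646 ≈ 220.56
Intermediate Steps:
v(t) = 0 (v(t) = 0*9 = 0)
√(47030 + (v(-1*72) - 1*(-1616))) = √(47030 + (0 - 1*(-1616))) = √(47030 + (0 + 1616)) = √(47030 + 1616) = √48646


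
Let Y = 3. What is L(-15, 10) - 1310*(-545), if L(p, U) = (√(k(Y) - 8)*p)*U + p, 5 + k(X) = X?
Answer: 713935 - 150*I*√10 ≈ 7.1394e+5 - 474.34*I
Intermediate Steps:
k(X) = -5 + X
L(p, U) = p + I*U*p*√10 (L(p, U) = (√((-5 + 3) - 8)*p)*U + p = (√(-2 - 8)*p)*U + p = (√(-10)*p)*U + p = ((I*√10)*p)*U + p = (I*p*√10)*U + p = I*U*p*√10 + p = p + I*U*p*√10)
L(-15, 10) - 1310*(-545) = -15*(1 + I*10*√10) - 1310*(-545) = -15*(1 + 10*I*√10) + 713950 = (-15 - 150*I*√10) + 713950 = 713935 - 150*I*√10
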